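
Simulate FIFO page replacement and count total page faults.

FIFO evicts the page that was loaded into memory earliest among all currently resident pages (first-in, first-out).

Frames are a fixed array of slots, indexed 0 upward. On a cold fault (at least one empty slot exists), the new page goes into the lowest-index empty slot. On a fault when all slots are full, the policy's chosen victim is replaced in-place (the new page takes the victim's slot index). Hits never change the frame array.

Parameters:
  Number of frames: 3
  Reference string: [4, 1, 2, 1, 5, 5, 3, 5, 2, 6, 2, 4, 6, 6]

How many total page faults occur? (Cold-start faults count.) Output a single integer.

Step 0: ref 4 → FAULT, frames=[4,-,-]
Step 1: ref 1 → FAULT, frames=[4,1,-]
Step 2: ref 2 → FAULT, frames=[4,1,2]
Step 3: ref 1 → HIT, frames=[4,1,2]
Step 4: ref 5 → FAULT (evict 4), frames=[5,1,2]
Step 5: ref 5 → HIT, frames=[5,1,2]
Step 6: ref 3 → FAULT (evict 1), frames=[5,3,2]
Step 7: ref 5 → HIT, frames=[5,3,2]
Step 8: ref 2 → HIT, frames=[5,3,2]
Step 9: ref 6 → FAULT (evict 2), frames=[5,3,6]
Step 10: ref 2 → FAULT (evict 5), frames=[2,3,6]
Step 11: ref 4 → FAULT (evict 3), frames=[2,4,6]
Step 12: ref 6 → HIT, frames=[2,4,6]
Step 13: ref 6 → HIT, frames=[2,4,6]
Total faults: 8

Answer: 8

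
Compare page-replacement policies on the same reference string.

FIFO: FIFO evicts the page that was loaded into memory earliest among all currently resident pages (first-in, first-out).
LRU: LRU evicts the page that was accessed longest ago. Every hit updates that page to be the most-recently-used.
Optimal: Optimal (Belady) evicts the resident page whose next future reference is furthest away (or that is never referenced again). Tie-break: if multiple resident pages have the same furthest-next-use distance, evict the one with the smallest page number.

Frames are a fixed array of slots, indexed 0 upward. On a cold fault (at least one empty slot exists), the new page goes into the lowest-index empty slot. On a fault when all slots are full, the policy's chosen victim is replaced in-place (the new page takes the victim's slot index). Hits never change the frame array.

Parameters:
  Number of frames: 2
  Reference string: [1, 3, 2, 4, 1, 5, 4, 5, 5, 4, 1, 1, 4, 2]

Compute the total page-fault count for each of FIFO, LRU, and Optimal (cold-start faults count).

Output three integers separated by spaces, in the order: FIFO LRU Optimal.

Answer: 9 9 7

Derivation:
--- FIFO ---
  step 0: ref 1 -> FAULT, frames=[1,-] (faults so far: 1)
  step 1: ref 3 -> FAULT, frames=[1,3] (faults so far: 2)
  step 2: ref 2 -> FAULT, evict 1, frames=[2,3] (faults so far: 3)
  step 3: ref 4 -> FAULT, evict 3, frames=[2,4] (faults so far: 4)
  step 4: ref 1 -> FAULT, evict 2, frames=[1,4] (faults so far: 5)
  step 5: ref 5 -> FAULT, evict 4, frames=[1,5] (faults so far: 6)
  step 6: ref 4 -> FAULT, evict 1, frames=[4,5] (faults so far: 7)
  step 7: ref 5 -> HIT, frames=[4,5] (faults so far: 7)
  step 8: ref 5 -> HIT, frames=[4,5] (faults so far: 7)
  step 9: ref 4 -> HIT, frames=[4,5] (faults so far: 7)
  step 10: ref 1 -> FAULT, evict 5, frames=[4,1] (faults so far: 8)
  step 11: ref 1 -> HIT, frames=[4,1] (faults so far: 8)
  step 12: ref 4 -> HIT, frames=[4,1] (faults so far: 8)
  step 13: ref 2 -> FAULT, evict 4, frames=[2,1] (faults so far: 9)
  FIFO total faults: 9
--- LRU ---
  step 0: ref 1 -> FAULT, frames=[1,-] (faults so far: 1)
  step 1: ref 3 -> FAULT, frames=[1,3] (faults so far: 2)
  step 2: ref 2 -> FAULT, evict 1, frames=[2,3] (faults so far: 3)
  step 3: ref 4 -> FAULT, evict 3, frames=[2,4] (faults so far: 4)
  step 4: ref 1 -> FAULT, evict 2, frames=[1,4] (faults so far: 5)
  step 5: ref 5 -> FAULT, evict 4, frames=[1,5] (faults so far: 6)
  step 6: ref 4 -> FAULT, evict 1, frames=[4,5] (faults so far: 7)
  step 7: ref 5 -> HIT, frames=[4,5] (faults so far: 7)
  step 8: ref 5 -> HIT, frames=[4,5] (faults so far: 7)
  step 9: ref 4 -> HIT, frames=[4,5] (faults so far: 7)
  step 10: ref 1 -> FAULT, evict 5, frames=[4,1] (faults so far: 8)
  step 11: ref 1 -> HIT, frames=[4,1] (faults so far: 8)
  step 12: ref 4 -> HIT, frames=[4,1] (faults so far: 8)
  step 13: ref 2 -> FAULT, evict 1, frames=[4,2] (faults so far: 9)
  LRU total faults: 9
--- Optimal ---
  step 0: ref 1 -> FAULT, frames=[1,-] (faults so far: 1)
  step 1: ref 3 -> FAULT, frames=[1,3] (faults so far: 2)
  step 2: ref 2 -> FAULT, evict 3, frames=[1,2] (faults so far: 3)
  step 3: ref 4 -> FAULT, evict 2, frames=[1,4] (faults so far: 4)
  step 4: ref 1 -> HIT, frames=[1,4] (faults so far: 4)
  step 5: ref 5 -> FAULT, evict 1, frames=[5,4] (faults so far: 5)
  step 6: ref 4 -> HIT, frames=[5,4] (faults so far: 5)
  step 7: ref 5 -> HIT, frames=[5,4] (faults so far: 5)
  step 8: ref 5 -> HIT, frames=[5,4] (faults so far: 5)
  step 9: ref 4 -> HIT, frames=[5,4] (faults so far: 5)
  step 10: ref 1 -> FAULT, evict 5, frames=[1,4] (faults so far: 6)
  step 11: ref 1 -> HIT, frames=[1,4] (faults so far: 6)
  step 12: ref 4 -> HIT, frames=[1,4] (faults so far: 6)
  step 13: ref 2 -> FAULT, evict 1, frames=[2,4] (faults so far: 7)
  Optimal total faults: 7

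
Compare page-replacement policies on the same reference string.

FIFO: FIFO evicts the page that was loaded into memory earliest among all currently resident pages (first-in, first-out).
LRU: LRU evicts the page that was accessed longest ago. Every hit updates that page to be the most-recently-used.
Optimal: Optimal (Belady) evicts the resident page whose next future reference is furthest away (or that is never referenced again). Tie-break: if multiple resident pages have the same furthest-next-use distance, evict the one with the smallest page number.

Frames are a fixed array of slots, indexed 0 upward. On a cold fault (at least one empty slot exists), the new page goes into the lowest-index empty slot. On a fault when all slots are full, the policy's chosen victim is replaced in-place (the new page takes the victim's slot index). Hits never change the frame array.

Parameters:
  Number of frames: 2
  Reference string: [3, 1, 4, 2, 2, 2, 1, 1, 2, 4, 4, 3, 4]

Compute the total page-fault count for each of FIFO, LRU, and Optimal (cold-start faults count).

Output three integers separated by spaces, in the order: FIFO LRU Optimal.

Answer: 7 7 6

Derivation:
--- FIFO ---
  step 0: ref 3 -> FAULT, frames=[3,-] (faults so far: 1)
  step 1: ref 1 -> FAULT, frames=[3,1] (faults so far: 2)
  step 2: ref 4 -> FAULT, evict 3, frames=[4,1] (faults so far: 3)
  step 3: ref 2 -> FAULT, evict 1, frames=[4,2] (faults so far: 4)
  step 4: ref 2 -> HIT, frames=[4,2] (faults so far: 4)
  step 5: ref 2 -> HIT, frames=[4,2] (faults so far: 4)
  step 6: ref 1 -> FAULT, evict 4, frames=[1,2] (faults so far: 5)
  step 7: ref 1 -> HIT, frames=[1,2] (faults so far: 5)
  step 8: ref 2 -> HIT, frames=[1,2] (faults so far: 5)
  step 9: ref 4 -> FAULT, evict 2, frames=[1,4] (faults so far: 6)
  step 10: ref 4 -> HIT, frames=[1,4] (faults so far: 6)
  step 11: ref 3 -> FAULT, evict 1, frames=[3,4] (faults so far: 7)
  step 12: ref 4 -> HIT, frames=[3,4] (faults so far: 7)
  FIFO total faults: 7
--- LRU ---
  step 0: ref 3 -> FAULT, frames=[3,-] (faults so far: 1)
  step 1: ref 1 -> FAULT, frames=[3,1] (faults so far: 2)
  step 2: ref 4 -> FAULT, evict 3, frames=[4,1] (faults so far: 3)
  step 3: ref 2 -> FAULT, evict 1, frames=[4,2] (faults so far: 4)
  step 4: ref 2 -> HIT, frames=[4,2] (faults so far: 4)
  step 5: ref 2 -> HIT, frames=[4,2] (faults so far: 4)
  step 6: ref 1 -> FAULT, evict 4, frames=[1,2] (faults so far: 5)
  step 7: ref 1 -> HIT, frames=[1,2] (faults so far: 5)
  step 8: ref 2 -> HIT, frames=[1,2] (faults so far: 5)
  step 9: ref 4 -> FAULT, evict 1, frames=[4,2] (faults so far: 6)
  step 10: ref 4 -> HIT, frames=[4,2] (faults so far: 6)
  step 11: ref 3 -> FAULT, evict 2, frames=[4,3] (faults so far: 7)
  step 12: ref 4 -> HIT, frames=[4,3] (faults so far: 7)
  LRU total faults: 7
--- Optimal ---
  step 0: ref 3 -> FAULT, frames=[3,-] (faults so far: 1)
  step 1: ref 1 -> FAULT, frames=[3,1] (faults so far: 2)
  step 2: ref 4 -> FAULT, evict 3, frames=[4,1] (faults so far: 3)
  step 3: ref 2 -> FAULT, evict 4, frames=[2,1] (faults so far: 4)
  step 4: ref 2 -> HIT, frames=[2,1] (faults so far: 4)
  step 5: ref 2 -> HIT, frames=[2,1] (faults so far: 4)
  step 6: ref 1 -> HIT, frames=[2,1] (faults so far: 4)
  step 7: ref 1 -> HIT, frames=[2,1] (faults so far: 4)
  step 8: ref 2 -> HIT, frames=[2,1] (faults so far: 4)
  step 9: ref 4 -> FAULT, evict 1, frames=[2,4] (faults so far: 5)
  step 10: ref 4 -> HIT, frames=[2,4] (faults so far: 5)
  step 11: ref 3 -> FAULT, evict 2, frames=[3,4] (faults so far: 6)
  step 12: ref 4 -> HIT, frames=[3,4] (faults so far: 6)
  Optimal total faults: 6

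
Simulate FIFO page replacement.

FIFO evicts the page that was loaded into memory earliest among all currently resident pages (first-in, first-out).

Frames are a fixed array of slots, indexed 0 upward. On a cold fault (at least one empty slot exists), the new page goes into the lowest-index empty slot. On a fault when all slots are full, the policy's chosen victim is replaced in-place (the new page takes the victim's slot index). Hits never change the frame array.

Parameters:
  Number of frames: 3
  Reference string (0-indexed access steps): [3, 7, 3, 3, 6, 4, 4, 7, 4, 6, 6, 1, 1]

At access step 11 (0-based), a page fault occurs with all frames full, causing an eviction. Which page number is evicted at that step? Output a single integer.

Step 0: ref 3 -> FAULT, frames=[3,-,-]
Step 1: ref 7 -> FAULT, frames=[3,7,-]
Step 2: ref 3 -> HIT, frames=[3,7,-]
Step 3: ref 3 -> HIT, frames=[3,7,-]
Step 4: ref 6 -> FAULT, frames=[3,7,6]
Step 5: ref 4 -> FAULT, evict 3, frames=[4,7,6]
Step 6: ref 4 -> HIT, frames=[4,7,6]
Step 7: ref 7 -> HIT, frames=[4,7,6]
Step 8: ref 4 -> HIT, frames=[4,7,6]
Step 9: ref 6 -> HIT, frames=[4,7,6]
Step 10: ref 6 -> HIT, frames=[4,7,6]
Step 11: ref 1 -> FAULT, evict 7, frames=[4,1,6]
At step 11: evicted page 7

Answer: 7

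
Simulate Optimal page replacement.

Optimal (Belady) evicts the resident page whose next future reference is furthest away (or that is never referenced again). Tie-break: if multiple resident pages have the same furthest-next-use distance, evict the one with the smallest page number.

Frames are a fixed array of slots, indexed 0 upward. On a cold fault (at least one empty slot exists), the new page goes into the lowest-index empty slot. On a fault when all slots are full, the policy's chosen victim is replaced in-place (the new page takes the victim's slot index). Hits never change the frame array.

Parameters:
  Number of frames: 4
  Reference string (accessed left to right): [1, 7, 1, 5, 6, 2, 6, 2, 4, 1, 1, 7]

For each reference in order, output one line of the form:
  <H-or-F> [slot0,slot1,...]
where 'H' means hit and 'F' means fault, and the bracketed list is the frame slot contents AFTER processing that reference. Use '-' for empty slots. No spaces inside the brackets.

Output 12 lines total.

F [1,-,-,-]
F [1,7,-,-]
H [1,7,-,-]
F [1,7,5,-]
F [1,7,5,6]
F [1,7,2,6]
H [1,7,2,6]
H [1,7,2,6]
F [1,7,4,6]
H [1,7,4,6]
H [1,7,4,6]
H [1,7,4,6]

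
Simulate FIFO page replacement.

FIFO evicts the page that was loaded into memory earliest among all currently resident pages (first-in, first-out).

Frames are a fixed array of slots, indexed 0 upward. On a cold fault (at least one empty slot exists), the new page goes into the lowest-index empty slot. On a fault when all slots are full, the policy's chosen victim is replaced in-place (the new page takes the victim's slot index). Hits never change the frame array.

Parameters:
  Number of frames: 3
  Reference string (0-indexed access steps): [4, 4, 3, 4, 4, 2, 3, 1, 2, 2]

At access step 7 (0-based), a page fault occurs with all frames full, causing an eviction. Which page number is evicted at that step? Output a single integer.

Step 0: ref 4 -> FAULT, frames=[4,-,-]
Step 1: ref 4 -> HIT, frames=[4,-,-]
Step 2: ref 3 -> FAULT, frames=[4,3,-]
Step 3: ref 4 -> HIT, frames=[4,3,-]
Step 4: ref 4 -> HIT, frames=[4,3,-]
Step 5: ref 2 -> FAULT, frames=[4,3,2]
Step 6: ref 3 -> HIT, frames=[4,3,2]
Step 7: ref 1 -> FAULT, evict 4, frames=[1,3,2]
At step 7: evicted page 4

Answer: 4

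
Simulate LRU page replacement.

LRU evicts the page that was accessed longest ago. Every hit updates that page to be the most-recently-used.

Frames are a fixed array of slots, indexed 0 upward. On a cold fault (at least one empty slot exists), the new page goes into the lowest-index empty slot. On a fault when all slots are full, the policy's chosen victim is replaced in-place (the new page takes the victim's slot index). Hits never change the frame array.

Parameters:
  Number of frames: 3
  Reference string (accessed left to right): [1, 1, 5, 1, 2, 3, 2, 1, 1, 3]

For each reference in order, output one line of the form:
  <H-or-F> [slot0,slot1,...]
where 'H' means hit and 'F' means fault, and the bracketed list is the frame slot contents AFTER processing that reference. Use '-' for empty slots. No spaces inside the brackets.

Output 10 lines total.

F [1,-,-]
H [1,-,-]
F [1,5,-]
H [1,5,-]
F [1,5,2]
F [1,3,2]
H [1,3,2]
H [1,3,2]
H [1,3,2]
H [1,3,2]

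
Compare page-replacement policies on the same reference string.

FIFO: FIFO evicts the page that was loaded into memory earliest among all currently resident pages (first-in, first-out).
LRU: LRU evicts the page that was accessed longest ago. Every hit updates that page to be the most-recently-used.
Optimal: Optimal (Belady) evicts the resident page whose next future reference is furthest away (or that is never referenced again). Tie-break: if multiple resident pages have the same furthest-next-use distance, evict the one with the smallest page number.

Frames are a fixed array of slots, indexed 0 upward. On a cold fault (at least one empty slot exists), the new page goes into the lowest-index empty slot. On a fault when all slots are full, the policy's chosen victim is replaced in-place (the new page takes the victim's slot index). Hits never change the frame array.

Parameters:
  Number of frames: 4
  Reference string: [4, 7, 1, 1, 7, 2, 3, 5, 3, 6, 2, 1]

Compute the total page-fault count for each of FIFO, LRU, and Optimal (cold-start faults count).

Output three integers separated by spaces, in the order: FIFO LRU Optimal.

Answer: 8 8 7

Derivation:
--- FIFO ---
  step 0: ref 4 -> FAULT, frames=[4,-,-,-] (faults so far: 1)
  step 1: ref 7 -> FAULT, frames=[4,7,-,-] (faults so far: 2)
  step 2: ref 1 -> FAULT, frames=[4,7,1,-] (faults so far: 3)
  step 3: ref 1 -> HIT, frames=[4,7,1,-] (faults so far: 3)
  step 4: ref 7 -> HIT, frames=[4,7,1,-] (faults so far: 3)
  step 5: ref 2 -> FAULT, frames=[4,7,1,2] (faults so far: 4)
  step 6: ref 3 -> FAULT, evict 4, frames=[3,7,1,2] (faults so far: 5)
  step 7: ref 5 -> FAULT, evict 7, frames=[3,5,1,2] (faults so far: 6)
  step 8: ref 3 -> HIT, frames=[3,5,1,2] (faults so far: 6)
  step 9: ref 6 -> FAULT, evict 1, frames=[3,5,6,2] (faults so far: 7)
  step 10: ref 2 -> HIT, frames=[3,5,6,2] (faults so far: 7)
  step 11: ref 1 -> FAULT, evict 2, frames=[3,5,6,1] (faults so far: 8)
  FIFO total faults: 8
--- LRU ---
  step 0: ref 4 -> FAULT, frames=[4,-,-,-] (faults so far: 1)
  step 1: ref 7 -> FAULT, frames=[4,7,-,-] (faults so far: 2)
  step 2: ref 1 -> FAULT, frames=[4,7,1,-] (faults so far: 3)
  step 3: ref 1 -> HIT, frames=[4,7,1,-] (faults so far: 3)
  step 4: ref 7 -> HIT, frames=[4,7,1,-] (faults so far: 3)
  step 5: ref 2 -> FAULT, frames=[4,7,1,2] (faults so far: 4)
  step 6: ref 3 -> FAULT, evict 4, frames=[3,7,1,2] (faults so far: 5)
  step 7: ref 5 -> FAULT, evict 1, frames=[3,7,5,2] (faults so far: 6)
  step 8: ref 3 -> HIT, frames=[3,7,5,2] (faults so far: 6)
  step 9: ref 6 -> FAULT, evict 7, frames=[3,6,5,2] (faults so far: 7)
  step 10: ref 2 -> HIT, frames=[3,6,5,2] (faults so far: 7)
  step 11: ref 1 -> FAULT, evict 5, frames=[3,6,1,2] (faults so far: 8)
  LRU total faults: 8
--- Optimal ---
  step 0: ref 4 -> FAULT, frames=[4,-,-,-] (faults so far: 1)
  step 1: ref 7 -> FAULT, frames=[4,7,-,-] (faults so far: 2)
  step 2: ref 1 -> FAULT, frames=[4,7,1,-] (faults so far: 3)
  step 3: ref 1 -> HIT, frames=[4,7,1,-] (faults so far: 3)
  step 4: ref 7 -> HIT, frames=[4,7,1,-] (faults so far: 3)
  step 5: ref 2 -> FAULT, frames=[4,7,1,2] (faults so far: 4)
  step 6: ref 3 -> FAULT, evict 4, frames=[3,7,1,2] (faults so far: 5)
  step 7: ref 5 -> FAULT, evict 7, frames=[3,5,1,2] (faults so far: 6)
  step 8: ref 3 -> HIT, frames=[3,5,1,2] (faults so far: 6)
  step 9: ref 6 -> FAULT, evict 3, frames=[6,5,1,2] (faults so far: 7)
  step 10: ref 2 -> HIT, frames=[6,5,1,2] (faults so far: 7)
  step 11: ref 1 -> HIT, frames=[6,5,1,2] (faults so far: 7)
  Optimal total faults: 7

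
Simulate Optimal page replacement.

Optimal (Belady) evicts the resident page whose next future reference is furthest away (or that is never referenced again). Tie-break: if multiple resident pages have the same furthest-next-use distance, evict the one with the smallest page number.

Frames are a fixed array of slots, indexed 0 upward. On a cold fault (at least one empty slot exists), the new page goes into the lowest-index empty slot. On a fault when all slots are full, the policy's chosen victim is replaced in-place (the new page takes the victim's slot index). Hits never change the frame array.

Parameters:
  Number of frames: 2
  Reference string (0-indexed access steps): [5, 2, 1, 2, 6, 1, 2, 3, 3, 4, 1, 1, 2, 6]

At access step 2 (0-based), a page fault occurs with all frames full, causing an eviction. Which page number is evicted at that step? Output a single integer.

Step 0: ref 5 -> FAULT, frames=[5,-]
Step 1: ref 2 -> FAULT, frames=[5,2]
Step 2: ref 1 -> FAULT, evict 5, frames=[1,2]
At step 2: evicted page 5

Answer: 5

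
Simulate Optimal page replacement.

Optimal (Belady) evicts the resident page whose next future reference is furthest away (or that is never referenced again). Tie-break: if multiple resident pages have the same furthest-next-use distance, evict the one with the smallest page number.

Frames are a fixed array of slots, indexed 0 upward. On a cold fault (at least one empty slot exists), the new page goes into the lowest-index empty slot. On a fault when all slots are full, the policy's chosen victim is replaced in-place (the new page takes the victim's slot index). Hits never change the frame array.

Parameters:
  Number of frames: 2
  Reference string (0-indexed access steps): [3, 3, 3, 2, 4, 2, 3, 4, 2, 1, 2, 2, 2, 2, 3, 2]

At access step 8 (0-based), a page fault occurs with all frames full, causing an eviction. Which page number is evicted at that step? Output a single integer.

Step 0: ref 3 -> FAULT, frames=[3,-]
Step 1: ref 3 -> HIT, frames=[3,-]
Step 2: ref 3 -> HIT, frames=[3,-]
Step 3: ref 2 -> FAULT, frames=[3,2]
Step 4: ref 4 -> FAULT, evict 3, frames=[4,2]
Step 5: ref 2 -> HIT, frames=[4,2]
Step 6: ref 3 -> FAULT, evict 2, frames=[4,3]
Step 7: ref 4 -> HIT, frames=[4,3]
Step 8: ref 2 -> FAULT, evict 4, frames=[2,3]
At step 8: evicted page 4

Answer: 4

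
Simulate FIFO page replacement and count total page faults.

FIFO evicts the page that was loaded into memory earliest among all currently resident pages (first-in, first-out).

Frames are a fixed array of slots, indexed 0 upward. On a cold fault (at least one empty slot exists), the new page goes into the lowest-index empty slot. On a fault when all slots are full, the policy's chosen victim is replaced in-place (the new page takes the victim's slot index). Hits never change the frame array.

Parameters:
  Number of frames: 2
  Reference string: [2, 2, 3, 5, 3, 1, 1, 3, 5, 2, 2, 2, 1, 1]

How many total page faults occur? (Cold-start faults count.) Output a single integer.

Answer: 8

Derivation:
Step 0: ref 2 → FAULT, frames=[2,-]
Step 1: ref 2 → HIT, frames=[2,-]
Step 2: ref 3 → FAULT, frames=[2,3]
Step 3: ref 5 → FAULT (evict 2), frames=[5,3]
Step 4: ref 3 → HIT, frames=[5,3]
Step 5: ref 1 → FAULT (evict 3), frames=[5,1]
Step 6: ref 1 → HIT, frames=[5,1]
Step 7: ref 3 → FAULT (evict 5), frames=[3,1]
Step 8: ref 5 → FAULT (evict 1), frames=[3,5]
Step 9: ref 2 → FAULT (evict 3), frames=[2,5]
Step 10: ref 2 → HIT, frames=[2,5]
Step 11: ref 2 → HIT, frames=[2,5]
Step 12: ref 1 → FAULT (evict 5), frames=[2,1]
Step 13: ref 1 → HIT, frames=[2,1]
Total faults: 8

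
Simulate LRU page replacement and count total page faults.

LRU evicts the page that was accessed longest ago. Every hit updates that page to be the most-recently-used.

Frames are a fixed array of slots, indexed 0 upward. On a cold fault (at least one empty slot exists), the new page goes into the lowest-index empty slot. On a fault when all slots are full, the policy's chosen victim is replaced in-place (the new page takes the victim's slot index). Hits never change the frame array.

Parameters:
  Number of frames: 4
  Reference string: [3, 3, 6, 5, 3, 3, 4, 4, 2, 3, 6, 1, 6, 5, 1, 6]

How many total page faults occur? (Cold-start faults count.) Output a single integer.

Step 0: ref 3 → FAULT, frames=[3,-,-,-]
Step 1: ref 3 → HIT, frames=[3,-,-,-]
Step 2: ref 6 → FAULT, frames=[3,6,-,-]
Step 3: ref 5 → FAULT, frames=[3,6,5,-]
Step 4: ref 3 → HIT, frames=[3,6,5,-]
Step 5: ref 3 → HIT, frames=[3,6,5,-]
Step 6: ref 4 → FAULT, frames=[3,6,5,4]
Step 7: ref 4 → HIT, frames=[3,6,5,4]
Step 8: ref 2 → FAULT (evict 6), frames=[3,2,5,4]
Step 9: ref 3 → HIT, frames=[3,2,5,4]
Step 10: ref 6 → FAULT (evict 5), frames=[3,2,6,4]
Step 11: ref 1 → FAULT (evict 4), frames=[3,2,6,1]
Step 12: ref 6 → HIT, frames=[3,2,6,1]
Step 13: ref 5 → FAULT (evict 2), frames=[3,5,6,1]
Step 14: ref 1 → HIT, frames=[3,5,6,1]
Step 15: ref 6 → HIT, frames=[3,5,6,1]
Total faults: 8

Answer: 8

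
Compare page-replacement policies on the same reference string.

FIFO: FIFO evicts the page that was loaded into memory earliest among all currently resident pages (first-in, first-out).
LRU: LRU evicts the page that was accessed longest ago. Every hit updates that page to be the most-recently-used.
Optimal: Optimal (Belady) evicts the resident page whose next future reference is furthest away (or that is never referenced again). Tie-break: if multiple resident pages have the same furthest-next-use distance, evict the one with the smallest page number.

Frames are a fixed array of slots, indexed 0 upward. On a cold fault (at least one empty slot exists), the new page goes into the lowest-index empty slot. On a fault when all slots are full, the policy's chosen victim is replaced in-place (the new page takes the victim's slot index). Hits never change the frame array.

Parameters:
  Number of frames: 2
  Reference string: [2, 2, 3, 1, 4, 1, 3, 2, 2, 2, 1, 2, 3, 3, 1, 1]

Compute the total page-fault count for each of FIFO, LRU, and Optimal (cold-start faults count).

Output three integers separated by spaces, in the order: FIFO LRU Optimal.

Answer: 8 9 7

Derivation:
--- FIFO ---
  step 0: ref 2 -> FAULT, frames=[2,-] (faults so far: 1)
  step 1: ref 2 -> HIT, frames=[2,-] (faults so far: 1)
  step 2: ref 3 -> FAULT, frames=[2,3] (faults so far: 2)
  step 3: ref 1 -> FAULT, evict 2, frames=[1,3] (faults so far: 3)
  step 4: ref 4 -> FAULT, evict 3, frames=[1,4] (faults so far: 4)
  step 5: ref 1 -> HIT, frames=[1,4] (faults so far: 4)
  step 6: ref 3 -> FAULT, evict 1, frames=[3,4] (faults so far: 5)
  step 7: ref 2 -> FAULT, evict 4, frames=[3,2] (faults so far: 6)
  step 8: ref 2 -> HIT, frames=[3,2] (faults so far: 6)
  step 9: ref 2 -> HIT, frames=[3,2] (faults so far: 6)
  step 10: ref 1 -> FAULT, evict 3, frames=[1,2] (faults so far: 7)
  step 11: ref 2 -> HIT, frames=[1,2] (faults so far: 7)
  step 12: ref 3 -> FAULT, evict 2, frames=[1,3] (faults so far: 8)
  step 13: ref 3 -> HIT, frames=[1,3] (faults so far: 8)
  step 14: ref 1 -> HIT, frames=[1,3] (faults so far: 8)
  step 15: ref 1 -> HIT, frames=[1,3] (faults so far: 8)
  FIFO total faults: 8
--- LRU ---
  step 0: ref 2 -> FAULT, frames=[2,-] (faults so far: 1)
  step 1: ref 2 -> HIT, frames=[2,-] (faults so far: 1)
  step 2: ref 3 -> FAULT, frames=[2,3] (faults so far: 2)
  step 3: ref 1 -> FAULT, evict 2, frames=[1,3] (faults so far: 3)
  step 4: ref 4 -> FAULT, evict 3, frames=[1,4] (faults so far: 4)
  step 5: ref 1 -> HIT, frames=[1,4] (faults so far: 4)
  step 6: ref 3 -> FAULT, evict 4, frames=[1,3] (faults so far: 5)
  step 7: ref 2 -> FAULT, evict 1, frames=[2,3] (faults so far: 6)
  step 8: ref 2 -> HIT, frames=[2,3] (faults so far: 6)
  step 9: ref 2 -> HIT, frames=[2,3] (faults so far: 6)
  step 10: ref 1 -> FAULT, evict 3, frames=[2,1] (faults so far: 7)
  step 11: ref 2 -> HIT, frames=[2,1] (faults so far: 7)
  step 12: ref 3 -> FAULT, evict 1, frames=[2,3] (faults so far: 8)
  step 13: ref 3 -> HIT, frames=[2,3] (faults so far: 8)
  step 14: ref 1 -> FAULT, evict 2, frames=[1,3] (faults so far: 9)
  step 15: ref 1 -> HIT, frames=[1,3] (faults so far: 9)
  LRU total faults: 9
--- Optimal ---
  step 0: ref 2 -> FAULT, frames=[2,-] (faults so far: 1)
  step 1: ref 2 -> HIT, frames=[2,-] (faults so far: 1)
  step 2: ref 3 -> FAULT, frames=[2,3] (faults so far: 2)
  step 3: ref 1 -> FAULT, evict 2, frames=[1,3] (faults so far: 3)
  step 4: ref 4 -> FAULT, evict 3, frames=[1,4] (faults so far: 4)
  step 5: ref 1 -> HIT, frames=[1,4] (faults so far: 4)
  step 6: ref 3 -> FAULT, evict 4, frames=[1,3] (faults so far: 5)
  step 7: ref 2 -> FAULT, evict 3, frames=[1,2] (faults so far: 6)
  step 8: ref 2 -> HIT, frames=[1,2] (faults so far: 6)
  step 9: ref 2 -> HIT, frames=[1,2] (faults so far: 6)
  step 10: ref 1 -> HIT, frames=[1,2] (faults so far: 6)
  step 11: ref 2 -> HIT, frames=[1,2] (faults so far: 6)
  step 12: ref 3 -> FAULT, evict 2, frames=[1,3] (faults so far: 7)
  step 13: ref 3 -> HIT, frames=[1,3] (faults so far: 7)
  step 14: ref 1 -> HIT, frames=[1,3] (faults so far: 7)
  step 15: ref 1 -> HIT, frames=[1,3] (faults so far: 7)
  Optimal total faults: 7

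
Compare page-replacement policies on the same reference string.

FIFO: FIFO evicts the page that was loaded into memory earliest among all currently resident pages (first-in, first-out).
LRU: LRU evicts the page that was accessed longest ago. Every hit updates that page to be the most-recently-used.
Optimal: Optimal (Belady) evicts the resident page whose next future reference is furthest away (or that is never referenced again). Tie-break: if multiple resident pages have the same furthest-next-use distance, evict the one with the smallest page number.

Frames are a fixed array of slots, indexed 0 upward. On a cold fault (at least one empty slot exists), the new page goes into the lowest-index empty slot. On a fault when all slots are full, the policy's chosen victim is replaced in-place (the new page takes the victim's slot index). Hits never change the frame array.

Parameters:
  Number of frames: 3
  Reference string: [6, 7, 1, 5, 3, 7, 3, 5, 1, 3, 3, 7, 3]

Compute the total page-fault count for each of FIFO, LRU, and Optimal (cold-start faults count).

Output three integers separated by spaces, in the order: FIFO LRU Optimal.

--- FIFO ---
  step 0: ref 6 -> FAULT, frames=[6,-,-] (faults so far: 1)
  step 1: ref 7 -> FAULT, frames=[6,7,-] (faults so far: 2)
  step 2: ref 1 -> FAULT, frames=[6,7,1] (faults so far: 3)
  step 3: ref 5 -> FAULT, evict 6, frames=[5,7,1] (faults so far: 4)
  step 4: ref 3 -> FAULT, evict 7, frames=[5,3,1] (faults so far: 5)
  step 5: ref 7 -> FAULT, evict 1, frames=[5,3,7] (faults so far: 6)
  step 6: ref 3 -> HIT, frames=[5,3,7] (faults so far: 6)
  step 7: ref 5 -> HIT, frames=[5,3,7] (faults so far: 6)
  step 8: ref 1 -> FAULT, evict 5, frames=[1,3,7] (faults so far: 7)
  step 9: ref 3 -> HIT, frames=[1,3,7] (faults so far: 7)
  step 10: ref 3 -> HIT, frames=[1,3,7] (faults so far: 7)
  step 11: ref 7 -> HIT, frames=[1,3,7] (faults so far: 7)
  step 12: ref 3 -> HIT, frames=[1,3,7] (faults so far: 7)
  FIFO total faults: 7
--- LRU ---
  step 0: ref 6 -> FAULT, frames=[6,-,-] (faults so far: 1)
  step 1: ref 7 -> FAULT, frames=[6,7,-] (faults so far: 2)
  step 2: ref 1 -> FAULT, frames=[6,7,1] (faults so far: 3)
  step 3: ref 5 -> FAULT, evict 6, frames=[5,7,1] (faults so far: 4)
  step 4: ref 3 -> FAULT, evict 7, frames=[5,3,1] (faults so far: 5)
  step 5: ref 7 -> FAULT, evict 1, frames=[5,3,7] (faults so far: 6)
  step 6: ref 3 -> HIT, frames=[5,3,7] (faults so far: 6)
  step 7: ref 5 -> HIT, frames=[5,3,7] (faults so far: 6)
  step 8: ref 1 -> FAULT, evict 7, frames=[5,3,1] (faults so far: 7)
  step 9: ref 3 -> HIT, frames=[5,3,1] (faults so far: 7)
  step 10: ref 3 -> HIT, frames=[5,3,1] (faults so far: 7)
  step 11: ref 7 -> FAULT, evict 5, frames=[7,3,1] (faults so far: 8)
  step 12: ref 3 -> HIT, frames=[7,3,1] (faults so far: 8)
  LRU total faults: 8
--- Optimal ---
  step 0: ref 6 -> FAULT, frames=[6,-,-] (faults so far: 1)
  step 1: ref 7 -> FAULT, frames=[6,7,-] (faults so far: 2)
  step 2: ref 1 -> FAULT, frames=[6,7,1] (faults so far: 3)
  step 3: ref 5 -> FAULT, evict 6, frames=[5,7,1] (faults so far: 4)
  step 4: ref 3 -> FAULT, evict 1, frames=[5,7,3] (faults so far: 5)
  step 5: ref 7 -> HIT, frames=[5,7,3] (faults so far: 5)
  step 6: ref 3 -> HIT, frames=[5,7,3] (faults so far: 5)
  step 7: ref 5 -> HIT, frames=[5,7,3] (faults so far: 5)
  step 8: ref 1 -> FAULT, evict 5, frames=[1,7,3] (faults so far: 6)
  step 9: ref 3 -> HIT, frames=[1,7,3] (faults so far: 6)
  step 10: ref 3 -> HIT, frames=[1,7,3] (faults so far: 6)
  step 11: ref 7 -> HIT, frames=[1,7,3] (faults so far: 6)
  step 12: ref 3 -> HIT, frames=[1,7,3] (faults so far: 6)
  Optimal total faults: 6

Answer: 7 8 6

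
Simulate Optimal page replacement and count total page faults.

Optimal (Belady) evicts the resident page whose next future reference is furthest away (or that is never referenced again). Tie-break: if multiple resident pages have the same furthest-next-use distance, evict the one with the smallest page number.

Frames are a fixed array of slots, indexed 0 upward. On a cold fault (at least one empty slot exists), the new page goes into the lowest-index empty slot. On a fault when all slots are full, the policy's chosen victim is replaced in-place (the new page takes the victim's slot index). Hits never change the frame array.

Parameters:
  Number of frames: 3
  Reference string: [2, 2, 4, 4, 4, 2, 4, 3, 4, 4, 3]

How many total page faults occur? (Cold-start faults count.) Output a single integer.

Answer: 3

Derivation:
Step 0: ref 2 → FAULT, frames=[2,-,-]
Step 1: ref 2 → HIT, frames=[2,-,-]
Step 2: ref 4 → FAULT, frames=[2,4,-]
Step 3: ref 4 → HIT, frames=[2,4,-]
Step 4: ref 4 → HIT, frames=[2,4,-]
Step 5: ref 2 → HIT, frames=[2,4,-]
Step 6: ref 4 → HIT, frames=[2,4,-]
Step 7: ref 3 → FAULT, frames=[2,4,3]
Step 8: ref 4 → HIT, frames=[2,4,3]
Step 9: ref 4 → HIT, frames=[2,4,3]
Step 10: ref 3 → HIT, frames=[2,4,3]
Total faults: 3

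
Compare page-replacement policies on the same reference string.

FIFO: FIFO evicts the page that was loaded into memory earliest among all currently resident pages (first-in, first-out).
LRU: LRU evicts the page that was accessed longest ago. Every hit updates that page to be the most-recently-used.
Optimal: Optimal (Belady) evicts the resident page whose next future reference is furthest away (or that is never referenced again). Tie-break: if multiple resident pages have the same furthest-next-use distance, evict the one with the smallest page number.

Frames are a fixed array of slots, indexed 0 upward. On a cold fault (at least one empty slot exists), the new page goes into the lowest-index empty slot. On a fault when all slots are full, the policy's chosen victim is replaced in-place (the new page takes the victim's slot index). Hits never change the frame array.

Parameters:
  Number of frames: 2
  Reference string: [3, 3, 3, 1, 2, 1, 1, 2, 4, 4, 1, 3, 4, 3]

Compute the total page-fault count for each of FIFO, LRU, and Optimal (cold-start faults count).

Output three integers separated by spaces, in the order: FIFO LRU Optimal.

Answer: 7 7 5

Derivation:
--- FIFO ---
  step 0: ref 3 -> FAULT, frames=[3,-] (faults so far: 1)
  step 1: ref 3 -> HIT, frames=[3,-] (faults so far: 1)
  step 2: ref 3 -> HIT, frames=[3,-] (faults so far: 1)
  step 3: ref 1 -> FAULT, frames=[3,1] (faults so far: 2)
  step 4: ref 2 -> FAULT, evict 3, frames=[2,1] (faults so far: 3)
  step 5: ref 1 -> HIT, frames=[2,1] (faults so far: 3)
  step 6: ref 1 -> HIT, frames=[2,1] (faults so far: 3)
  step 7: ref 2 -> HIT, frames=[2,1] (faults so far: 3)
  step 8: ref 4 -> FAULT, evict 1, frames=[2,4] (faults so far: 4)
  step 9: ref 4 -> HIT, frames=[2,4] (faults so far: 4)
  step 10: ref 1 -> FAULT, evict 2, frames=[1,4] (faults so far: 5)
  step 11: ref 3 -> FAULT, evict 4, frames=[1,3] (faults so far: 6)
  step 12: ref 4 -> FAULT, evict 1, frames=[4,3] (faults so far: 7)
  step 13: ref 3 -> HIT, frames=[4,3] (faults so far: 7)
  FIFO total faults: 7
--- LRU ---
  step 0: ref 3 -> FAULT, frames=[3,-] (faults so far: 1)
  step 1: ref 3 -> HIT, frames=[3,-] (faults so far: 1)
  step 2: ref 3 -> HIT, frames=[3,-] (faults so far: 1)
  step 3: ref 1 -> FAULT, frames=[3,1] (faults so far: 2)
  step 4: ref 2 -> FAULT, evict 3, frames=[2,1] (faults so far: 3)
  step 5: ref 1 -> HIT, frames=[2,1] (faults so far: 3)
  step 6: ref 1 -> HIT, frames=[2,1] (faults so far: 3)
  step 7: ref 2 -> HIT, frames=[2,1] (faults so far: 3)
  step 8: ref 4 -> FAULT, evict 1, frames=[2,4] (faults so far: 4)
  step 9: ref 4 -> HIT, frames=[2,4] (faults so far: 4)
  step 10: ref 1 -> FAULT, evict 2, frames=[1,4] (faults so far: 5)
  step 11: ref 3 -> FAULT, evict 4, frames=[1,3] (faults so far: 6)
  step 12: ref 4 -> FAULT, evict 1, frames=[4,3] (faults so far: 7)
  step 13: ref 3 -> HIT, frames=[4,3] (faults so far: 7)
  LRU total faults: 7
--- Optimal ---
  step 0: ref 3 -> FAULT, frames=[3,-] (faults so far: 1)
  step 1: ref 3 -> HIT, frames=[3,-] (faults so far: 1)
  step 2: ref 3 -> HIT, frames=[3,-] (faults so far: 1)
  step 3: ref 1 -> FAULT, frames=[3,1] (faults so far: 2)
  step 4: ref 2 -> FAULT, evict 3, frames=[2,1] (faults so far: 3)
  step 5: ref 1 -> HIT, frames=[2,1] (faults so far: 3)
  step 6: ref 1 -> HIT, frames=[2,1] (faults so far: 3)
  step 7: ref 2 -> HIT, frames=[2,1] (faults so far: 3)
  step 8: ref 4 -> FAULT, evict 2, frames=[4,1] (faults so far: 4)
  step 9: ref 4 -> HIT, frames=[4,1] (faults so far: 4)
  step 10: ref 1 -> HIT, frames=[4,1] (faults so far: 4)
  step 11: ref 3 -> FAULT, evict 1, frames=[4,3] (faults so far: 5)
  step 12: ref 4 -> HIT, frames=[4,3] (faults so far: 5)
  step 13: ref 3 -> HIT, frames=[4,3] (faults so far: 5)
  Optimal total faults: 5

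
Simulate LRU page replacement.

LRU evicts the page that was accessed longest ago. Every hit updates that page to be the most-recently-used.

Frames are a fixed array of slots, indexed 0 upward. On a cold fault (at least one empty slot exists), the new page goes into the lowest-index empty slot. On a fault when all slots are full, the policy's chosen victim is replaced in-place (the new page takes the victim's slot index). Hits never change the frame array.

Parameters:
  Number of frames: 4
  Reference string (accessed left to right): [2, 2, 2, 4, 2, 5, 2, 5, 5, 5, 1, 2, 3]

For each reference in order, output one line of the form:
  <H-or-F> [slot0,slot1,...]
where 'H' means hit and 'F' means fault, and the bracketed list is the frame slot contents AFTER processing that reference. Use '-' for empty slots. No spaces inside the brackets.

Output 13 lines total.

F [2,-,-,-]
H [2,-,-,-]
H [2,-,-,-]
F [2,4,-,-]
H [2,4,-,-]
F [2,4,5,-]
H [2,4,5,-]
H [2,4,5,-]
H [2,4,5,-]
H [2,4,5,-]
F [2,4,5,1]
H [2,4,5,1]
F [2,3,5,1]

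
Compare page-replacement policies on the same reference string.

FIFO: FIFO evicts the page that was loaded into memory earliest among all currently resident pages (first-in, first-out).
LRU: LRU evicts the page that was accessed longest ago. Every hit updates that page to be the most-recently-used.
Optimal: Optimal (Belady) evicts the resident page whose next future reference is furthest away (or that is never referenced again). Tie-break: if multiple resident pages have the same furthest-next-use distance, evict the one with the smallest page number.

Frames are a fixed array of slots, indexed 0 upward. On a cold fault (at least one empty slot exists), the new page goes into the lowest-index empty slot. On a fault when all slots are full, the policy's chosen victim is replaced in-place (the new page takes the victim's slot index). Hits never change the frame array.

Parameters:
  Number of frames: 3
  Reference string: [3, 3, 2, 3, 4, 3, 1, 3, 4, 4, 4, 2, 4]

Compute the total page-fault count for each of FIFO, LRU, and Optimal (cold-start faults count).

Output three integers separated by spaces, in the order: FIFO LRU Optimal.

Answer: 7 5 5

Derivation:
--- FIFO ---
  step 0: ref 3 -> FAULT, frames=[3,-,-] (faults so far: 1)
  step 1: ref 3 -> HIT, frames=[3,-,-] (faults so far: 1)
  step 2: ref 2 -> FAULT, frames=[3,2,-] (faults so far: 2)
  step 3: ref 3 -> HIT, frames=[3,2,-] (faults so far: 2)
  step 4: ref 4 -> FAULT, frames=[3,2,4] (faults so far: 3)
  step 5: ref 3 -> HIT, frames=[3,2,4] (faults so far: 3)
  step 6: ref 1 -> FAULT, evict 3, frames=[1,2,4] (faults so far: 4)
  step 7: ref 3 -> FAULT, evict 2, frames=[1,3,4] (faults so far: 5)
  step 8: ref 4 -> HIT, frames=[1,3,4] (faults so far: 5)
  step 9: ref 4 -> HIT, frames=[1,3,4] (faults so far: 5)
  step 10: ref 4 -> HIT, frames=[1,3,4] (faults so far: 5)
  step 11: ref 2 -> FAULT, evict 4, frames=[1,3,2] (faults so far: 6)
  step 12: ref 4 -> FAULT, evict 1, frames=[4,3,2] (faults so far: 7)
  FIFO total faults: 7
--- LRU ---
  step 0: ref 3 -> FAULT, frames=[3,-,-] (faults so far: 1)
  step 1: ref 3 -> HIT, frames=[3,-,-] (faults so far: 1)
  step 2: ref 2 -> FAULT, frames=[3,2,-] (faults so far: 2)
  step 3: ref 3 -> HIT, frames=[3,2,-] (faults so far: 2)
  step 4: ref 4 -> FAULT, frames=[3,2,4] (faults so far: 3)
  step 5: ref 3 -> HIT, frames=[3,2,4] (faults so far: 3)
  step 6: ref 1 -> FAULT, evict 2, frames=[3,1,4] (faults so far: 4)
  step 7: ref 3 -> HIT, frames=[3,1,4] (faults so far: 4)
  step 8: ref 4 -> HIT, frames=[3,1,4] (faults so far: 4)
  step 9: ref 4 -> HIT, frames=[3,1,4] (faults so far: 4)
  step 10: ref 4 -> HIT, frames=[3,1,4] (faults so far: 4)
  step 11: ref 2 -> FAULT, evict 1, frames=[3,2,4] (faults so far: 5)
  step 12: ref 4 -> HIT, frames=[3,2,4] (faults so far: 5)
  LRU total faults: 5
--- Optimal ---
  step 0: ref 3 -> FAULT, frames=[3,-,-] (faults so far: 1)
  step 1: ref 3 -> HIT, frames=[3,-,-] (faults so far: 1)
  step 2: ref 2 -> FAULT, frames=[3,2,-] (faults so far: 2)
  step 3: ref 3 -> HIT, frames=[3,2,-] (faults so far: 2)
  step 4: ref 4 -> FAULT, frames=[3,2,4] (faults so far: 3)
  step 5: ref 3 -> HIT, frames=[3,2,4] (faults so far: 3)
  step 6: ref 1 -> FAULT, evict 2, frames=[3,1,4] (faults so far: 4)
  step 7: ref 3 -> HIT, frames=[3,1,4] (faults so far: 4)
  step 8: ref 4 -> HIT, frames=[3,1,4] (faults so far: 4)
  step 9: ref 4 -> HIT, frames=[3,1,4] (faults so far: 4)
  step 10: ref 4 -> HIT, frames=[3,1,4] (faults so far: 4)
  step 11: ref 2 -> FAULT, evict 1, frames=[3,2,4] (faults so far: 5)
  step 12: ref 4 -> HIT, frames=[3,2,4] (faults so far: 5)
  Optimal total faults: 5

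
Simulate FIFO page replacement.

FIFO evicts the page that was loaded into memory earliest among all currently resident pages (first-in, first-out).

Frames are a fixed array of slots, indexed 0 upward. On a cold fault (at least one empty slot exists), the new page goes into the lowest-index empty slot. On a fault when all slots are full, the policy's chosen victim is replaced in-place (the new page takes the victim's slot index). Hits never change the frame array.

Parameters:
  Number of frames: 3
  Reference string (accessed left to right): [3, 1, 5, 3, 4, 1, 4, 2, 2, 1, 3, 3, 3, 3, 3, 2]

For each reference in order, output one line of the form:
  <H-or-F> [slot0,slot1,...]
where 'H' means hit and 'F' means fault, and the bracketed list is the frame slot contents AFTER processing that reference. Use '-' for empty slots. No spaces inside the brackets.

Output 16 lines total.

F [3,-,-]
F [3,1,-]
F [3,1,5]
H [3,1,5]
F [4,1,5]
H [4,1,5]
H [4,1,5]
F [4,2,5]
H [4,2,5]
F [4,2,1]
F [3,2,1]
H [3,2,1]
H [3,2,1]
H [3,2,1]
H [3,2,1]
H [3,2,1]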